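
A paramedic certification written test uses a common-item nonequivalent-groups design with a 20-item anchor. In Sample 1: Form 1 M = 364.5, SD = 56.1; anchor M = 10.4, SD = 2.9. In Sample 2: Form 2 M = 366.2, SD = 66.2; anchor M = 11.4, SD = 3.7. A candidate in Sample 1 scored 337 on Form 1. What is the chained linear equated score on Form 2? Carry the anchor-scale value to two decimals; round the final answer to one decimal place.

Form 1 → anchor (Sample 1): v = (2.9/56.1)(337 − 364.5) + 10.4 = 8.98
anchor → Form 2 (Sample 2): y = (66.2/3.7)(8.98 − 11.4) + 366.2 = 322.9

322.9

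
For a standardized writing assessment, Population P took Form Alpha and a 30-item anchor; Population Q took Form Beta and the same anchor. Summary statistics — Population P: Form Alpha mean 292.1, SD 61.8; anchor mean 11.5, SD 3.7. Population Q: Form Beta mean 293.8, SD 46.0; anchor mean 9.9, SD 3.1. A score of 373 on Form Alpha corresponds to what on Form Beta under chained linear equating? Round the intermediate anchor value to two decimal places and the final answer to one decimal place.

Form Alpha → anchor (Population P): v = (3.7/61.8)(373 − 292.1) + 11.5 = 16.34
anchor → Form Beta (Population Q): y = (46.0/3.1)(16.34 − 9.9) + 293.8 = 389.4

389.4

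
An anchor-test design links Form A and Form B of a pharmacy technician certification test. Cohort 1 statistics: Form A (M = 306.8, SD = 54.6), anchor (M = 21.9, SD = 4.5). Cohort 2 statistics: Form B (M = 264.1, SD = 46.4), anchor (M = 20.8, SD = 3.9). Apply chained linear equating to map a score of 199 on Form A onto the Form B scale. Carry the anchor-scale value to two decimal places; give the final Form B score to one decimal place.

171.5

Form A → anchor (Cohort 1): v = (4.5/54.6)(199 − 306.8) + 21.9 = 13.02
anchor → Form B (Cohort 2): y = (46.4/3.9)(13.02 − 20.8) + 264.1 = 171.5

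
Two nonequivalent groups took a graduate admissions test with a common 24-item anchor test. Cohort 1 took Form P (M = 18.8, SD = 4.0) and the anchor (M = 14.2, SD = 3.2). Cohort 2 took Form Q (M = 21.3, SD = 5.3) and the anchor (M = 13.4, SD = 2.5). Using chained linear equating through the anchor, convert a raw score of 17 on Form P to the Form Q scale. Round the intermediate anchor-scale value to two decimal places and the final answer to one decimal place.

19.9

Form P → anchor (Cohort 1): v = (3.2/4.0)(17 − 18.8) + 14.2 = 12.76
anchor → Form Q (Cohort 2): y = (5.3/2.5)(12.76 − 13.4) + 21.3 = 19.9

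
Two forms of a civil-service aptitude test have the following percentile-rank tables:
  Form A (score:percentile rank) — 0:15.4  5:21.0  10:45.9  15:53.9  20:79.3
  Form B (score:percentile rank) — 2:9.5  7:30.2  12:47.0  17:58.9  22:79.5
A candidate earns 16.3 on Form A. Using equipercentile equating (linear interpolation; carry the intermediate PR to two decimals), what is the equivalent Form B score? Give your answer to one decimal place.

PR of 16.3 on Form A: 53.9 + (16.3 − 15)/(20 − 15) × (79.3 − 53.9) = 60.50
On Form B, PR 60.50 falls between score 17 (PR 58.9) and 22 (PR 79.5).
Interpolate: 17 + (60.50 − 58.9)/(79.5 − 58.9) × (22 − 17) = 17.4

17.4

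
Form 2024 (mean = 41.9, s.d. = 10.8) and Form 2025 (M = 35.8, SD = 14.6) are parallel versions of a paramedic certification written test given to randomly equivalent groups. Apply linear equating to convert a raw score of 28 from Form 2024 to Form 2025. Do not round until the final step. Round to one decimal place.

17.0

Linear equating: y = (SD_Y/SD_X)(x − M_X) + M_Y
y = (14.6/10.8)(28 − 41.9) + 35.8
y = 1.351852 × -13.9 + 35.8 = -18.7907 + 35.8 = 17.0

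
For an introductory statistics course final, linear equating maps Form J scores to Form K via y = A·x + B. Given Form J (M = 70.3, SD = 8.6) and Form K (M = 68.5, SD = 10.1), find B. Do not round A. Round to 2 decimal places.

A = SD_Y / SD_X = 10.1 / 8.6 = 1.174419
B = M_Y − A·M_X = 68.5 − 1.174419 × 70.3 = -14.06

-14.06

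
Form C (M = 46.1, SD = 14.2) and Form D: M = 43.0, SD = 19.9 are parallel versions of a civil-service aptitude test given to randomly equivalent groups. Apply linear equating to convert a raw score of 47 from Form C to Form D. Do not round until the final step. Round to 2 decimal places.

44.26

Linear equating: y = (SD_Y/SD_X)(x − M_X) + M_Y
y = (19.9/14.2)(47 − 46.1) + 43.0
y = 1.401408 × 0.9 + 43.0 = 1.2613 + 43.0 = 44.26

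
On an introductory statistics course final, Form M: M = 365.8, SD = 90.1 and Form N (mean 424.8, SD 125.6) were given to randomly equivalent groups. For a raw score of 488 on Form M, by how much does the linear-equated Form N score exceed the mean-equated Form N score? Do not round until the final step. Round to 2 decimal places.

48.15

Mean-equated: 488 + (424.8 − 365.8) = 547.00
Linear-equated: (125.6/90.1)(488 − 365.8) + 424.8 = 595.148
Difference = 595.148 − 547.00 = 48.15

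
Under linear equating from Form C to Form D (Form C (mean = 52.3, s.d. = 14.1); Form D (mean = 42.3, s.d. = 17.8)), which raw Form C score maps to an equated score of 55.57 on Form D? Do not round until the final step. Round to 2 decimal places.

Invert y = (SD_Y/SD_X)(x − M_X) + M_Y:
x = (SD_X/SD_Y)(y − M_Y) + M_X = (14.1/17.8)(55.57 − 42.3) + 52.3
x = 0.792135 × 13.270 + 52.3 = 62.81

62.81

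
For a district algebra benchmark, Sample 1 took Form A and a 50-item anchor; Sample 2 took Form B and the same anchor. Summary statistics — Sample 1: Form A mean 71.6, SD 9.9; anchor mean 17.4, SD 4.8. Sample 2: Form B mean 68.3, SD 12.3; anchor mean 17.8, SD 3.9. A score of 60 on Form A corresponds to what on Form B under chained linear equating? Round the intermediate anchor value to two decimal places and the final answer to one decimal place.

49.3

Form A → anchor (Sample 1): v = (4.8/9.9)(60 − 71.6) + 17.4 = 11.78
anchor → Form B (Sample 2): y = (12.3/3.9)(11.78 − 17.8) + 68.3 = 49.3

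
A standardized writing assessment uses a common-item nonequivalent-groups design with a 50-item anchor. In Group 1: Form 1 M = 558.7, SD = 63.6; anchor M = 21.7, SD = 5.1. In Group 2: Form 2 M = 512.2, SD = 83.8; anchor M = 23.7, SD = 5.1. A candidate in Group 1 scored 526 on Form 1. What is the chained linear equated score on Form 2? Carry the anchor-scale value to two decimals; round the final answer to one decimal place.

Form 1 → anchor (Group 1): v = (5.1/63.6)(526 − 558.7) + 21.7 = 19.08
anchor → Form 2 (Group 2): y = (83.8/5.1)(19.08 − 23.7) + 512.2 = 436.3

436.3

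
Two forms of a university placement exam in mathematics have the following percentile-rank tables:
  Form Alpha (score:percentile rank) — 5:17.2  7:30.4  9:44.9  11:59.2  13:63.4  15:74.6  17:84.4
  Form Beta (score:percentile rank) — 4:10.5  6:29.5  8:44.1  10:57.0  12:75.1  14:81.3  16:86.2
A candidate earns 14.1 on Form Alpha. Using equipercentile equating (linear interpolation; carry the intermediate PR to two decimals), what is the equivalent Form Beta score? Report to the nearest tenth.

PR of 14.1 on Form Alpha: 63.4 + (14.1 − 13)/(15 − 13) × (74.6 − 63.4) = 69.56
On Form Beta, PR 69.56 falls between score 10 (PR 57.0) and 12 (PR 75.1).
Interpolate: 10 + (69.56 − 57.0)/(75.1 − 57.0) × (12 − 10) = 11.4

11.4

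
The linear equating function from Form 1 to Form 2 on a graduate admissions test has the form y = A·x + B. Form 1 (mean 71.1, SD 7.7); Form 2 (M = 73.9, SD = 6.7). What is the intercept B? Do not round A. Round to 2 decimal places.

12.03

A = SD_Y / SD_X = 6.7 / 7.7 = 0.870130
B = M_Y − A·M_X = 73.9 − 0.870130 × 71.1 = 12.03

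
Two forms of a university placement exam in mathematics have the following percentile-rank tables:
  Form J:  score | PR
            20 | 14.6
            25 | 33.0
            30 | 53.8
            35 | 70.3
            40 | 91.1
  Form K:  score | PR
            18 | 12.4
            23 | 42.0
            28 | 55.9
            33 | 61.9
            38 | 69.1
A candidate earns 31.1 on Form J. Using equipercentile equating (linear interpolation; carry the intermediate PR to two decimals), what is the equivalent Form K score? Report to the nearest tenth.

PR of 31.1 on Form J: 53.8 + (31.1 − 30)/(35 − 30) × (70.3 − 53.8) = 57.43
On Form K, PR 57.43 falls between score 28 (PR 55.9) and 33 (PR 61.9).
Interpolate: 28 + (57.43 − 55.9)/(61.9 − 55.9) × (33 − 28) = 29.3

29.3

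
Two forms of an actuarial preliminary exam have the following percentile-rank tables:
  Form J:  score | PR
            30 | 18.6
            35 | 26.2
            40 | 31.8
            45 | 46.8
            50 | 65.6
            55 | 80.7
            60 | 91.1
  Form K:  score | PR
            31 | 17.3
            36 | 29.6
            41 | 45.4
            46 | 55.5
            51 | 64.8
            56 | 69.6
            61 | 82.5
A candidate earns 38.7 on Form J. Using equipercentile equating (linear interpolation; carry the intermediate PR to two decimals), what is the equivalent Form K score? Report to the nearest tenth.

PR of 38.7 on Form J: 26.2 + (38.7 − 35)/(40 − 35) × (31.8 − 26.2) = 30.34
On Form K, PR 30.34 falls between score 36 (PR 29.6) and 41 (PR 45.4).
Interpolate: 36 + (30.34 − 29.6)/(45.4 − 29.6) × (41 − 36) = 36.2

36.2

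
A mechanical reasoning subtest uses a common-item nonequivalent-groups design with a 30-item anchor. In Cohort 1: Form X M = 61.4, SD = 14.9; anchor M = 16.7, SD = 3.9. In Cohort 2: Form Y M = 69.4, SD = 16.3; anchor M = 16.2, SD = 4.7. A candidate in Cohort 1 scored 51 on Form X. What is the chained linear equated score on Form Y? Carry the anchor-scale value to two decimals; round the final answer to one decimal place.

Form X → anchor (Cohort 1): v = (3.9/14.9)(51 − 61.4) + 16.7 = 13.98
anchor → Form Y (Cohort 2): y = (16.3/4.7)(13.98 − 16.2) + 69.4 = 61.7

61.7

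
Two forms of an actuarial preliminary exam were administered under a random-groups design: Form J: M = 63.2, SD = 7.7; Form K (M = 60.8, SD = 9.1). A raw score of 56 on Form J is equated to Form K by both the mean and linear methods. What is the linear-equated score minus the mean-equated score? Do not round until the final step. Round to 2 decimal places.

Mean-equated: 56 + (60.8 − 63.2) = 53.60
Linear-equated: (9.1/7.7)(56 − 63.2) + 60.8 = 52.291
Difference = 52.291 − 53.60 = -1.31

-1.31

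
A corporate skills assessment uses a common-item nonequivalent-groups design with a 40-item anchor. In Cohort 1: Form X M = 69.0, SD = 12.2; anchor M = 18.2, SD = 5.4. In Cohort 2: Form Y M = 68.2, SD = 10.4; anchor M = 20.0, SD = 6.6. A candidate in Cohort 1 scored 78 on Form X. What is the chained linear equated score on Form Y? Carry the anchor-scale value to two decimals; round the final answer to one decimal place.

71.6

Form X → anchor (Cohort 1): v = (5.4/12.2)(78 − 69.0) + 18.2 = 22.18
anchor → Form Y (Cohort 2): y = (10.4/6.6)(22.18 − 20.0) + 68.2 = 71.6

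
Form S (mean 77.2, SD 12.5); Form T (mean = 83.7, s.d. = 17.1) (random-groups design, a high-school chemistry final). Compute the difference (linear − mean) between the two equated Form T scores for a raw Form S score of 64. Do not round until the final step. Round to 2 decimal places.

-4.86

Mean-equated: 64 + (83.7 − 77.2) = 70.50
Linear-equated: (17.1/12.5)(64 − 77.2) + 83.7 = 65.642
Difference = 65.642 − 70.50 = -4.86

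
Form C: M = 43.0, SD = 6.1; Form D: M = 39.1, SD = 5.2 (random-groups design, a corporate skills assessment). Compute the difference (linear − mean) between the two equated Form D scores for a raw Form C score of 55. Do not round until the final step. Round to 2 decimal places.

Mean-equated: 55 + (39.1 − 43.0) = 51.10
Linear-equated: (5.2/6.1)(55 − 43.0) + 39.1 = 49.330
Difference = 49.330 − 51.10 = -1.77

-1.77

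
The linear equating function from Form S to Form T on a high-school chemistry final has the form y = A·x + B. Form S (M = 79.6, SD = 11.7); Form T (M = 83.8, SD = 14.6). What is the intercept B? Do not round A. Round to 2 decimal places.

-15.53

A = SD_Y / SD_X = 14.6 / 11.7 = 1.247863
B = M_Y − A·M_X = 83.8 − 1.247863 × 79.6 = -15.53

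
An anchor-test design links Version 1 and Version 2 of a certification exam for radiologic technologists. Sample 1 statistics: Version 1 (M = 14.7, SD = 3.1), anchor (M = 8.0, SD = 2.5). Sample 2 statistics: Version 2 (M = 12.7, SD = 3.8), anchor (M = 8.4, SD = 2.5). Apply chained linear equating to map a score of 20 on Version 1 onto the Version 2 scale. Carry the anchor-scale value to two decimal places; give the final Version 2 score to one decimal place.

18.6

Version 1 → anchor (Sample 1): v = (2.5/3.1)(20 − 14.7) + 8.0 = 12.27
anchor → Version 2 (Sample 2): y = (3.8/2.5)(12.27 − 8.4) + 12.7 = 18.6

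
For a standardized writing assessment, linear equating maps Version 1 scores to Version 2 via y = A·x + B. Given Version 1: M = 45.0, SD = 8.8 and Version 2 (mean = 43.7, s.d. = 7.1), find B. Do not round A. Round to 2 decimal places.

A = SD_Y / SD_X = 7.1 / 8.8 = 0.806818
B = M_Y − A·M_X = 43.7 − 0.806818 × 45.0 = 7.39

7.39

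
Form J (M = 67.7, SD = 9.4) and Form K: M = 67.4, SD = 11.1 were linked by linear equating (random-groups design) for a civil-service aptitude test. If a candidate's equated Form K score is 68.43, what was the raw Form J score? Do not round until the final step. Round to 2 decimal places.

Invert y = (SD_Y/SD_X)(x − M_X) + M_Y:
x = (SD_X/SD_Y)(y − M_Y) + M_X = (9.4/11.1)(68.43 − 67.4) + 67.7
x = 0.846847 × 1.030 + 67.7 = 68.57

68.57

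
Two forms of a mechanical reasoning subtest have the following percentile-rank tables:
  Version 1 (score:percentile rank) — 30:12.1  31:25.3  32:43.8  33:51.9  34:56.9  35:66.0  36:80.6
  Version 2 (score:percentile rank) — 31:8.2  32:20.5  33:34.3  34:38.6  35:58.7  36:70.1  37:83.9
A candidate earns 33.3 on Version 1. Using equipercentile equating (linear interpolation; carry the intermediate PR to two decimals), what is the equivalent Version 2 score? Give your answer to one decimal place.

34.7

PR of 33.3 on Version 1: 51.9 + (33.3 − 33)/(34 − 33) × (56.9 − 51.9) = 53.40
On Version 2, PR 53.40 falls between score 34 (PR 38.6) and 35 (PR 58.7).
Interpolate: 34 + (53.40 − 38.6)/(58.7 − 38.6) × (35 − 34) = 34.7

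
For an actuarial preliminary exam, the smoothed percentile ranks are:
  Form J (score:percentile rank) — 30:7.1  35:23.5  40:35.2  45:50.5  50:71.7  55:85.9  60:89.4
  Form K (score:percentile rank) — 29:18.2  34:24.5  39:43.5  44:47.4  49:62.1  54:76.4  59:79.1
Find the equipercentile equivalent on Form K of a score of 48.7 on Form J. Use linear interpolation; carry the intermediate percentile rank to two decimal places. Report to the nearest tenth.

PR of 48.7 on Form J: 50.5 + (48.7 − 45)/(50 − 45) × (71.7 − 50.5) = 66.19
On Form K, PR 66.19 falls between score 49 (PR 62.1) and 54 (PR 76.4).
Interpolate: 49 + (66.19 − 62.1)/(76.4 − 62.1) × (54 − 49) = 50.4

50.4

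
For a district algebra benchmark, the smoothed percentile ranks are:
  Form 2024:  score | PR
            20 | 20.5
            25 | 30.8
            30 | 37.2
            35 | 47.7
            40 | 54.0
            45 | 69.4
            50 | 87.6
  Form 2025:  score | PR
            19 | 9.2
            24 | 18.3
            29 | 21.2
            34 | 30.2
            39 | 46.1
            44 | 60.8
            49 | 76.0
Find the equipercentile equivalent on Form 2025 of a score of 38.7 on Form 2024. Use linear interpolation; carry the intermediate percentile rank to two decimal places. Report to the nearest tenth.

PR of 38.7 on Form 2024: 47.7 + (38.7 − 35)/(40 − 35) × (54.0 − 47.7) = 52.36
On Form 2025, PR 52.36 falls between score 39 (PR 46.1) and 44 (PR 60.8).
Interpolate: 39 + (52.36 − 46.1)/(60.8 − 46.1) × (44 − 39) = 41.1

41.1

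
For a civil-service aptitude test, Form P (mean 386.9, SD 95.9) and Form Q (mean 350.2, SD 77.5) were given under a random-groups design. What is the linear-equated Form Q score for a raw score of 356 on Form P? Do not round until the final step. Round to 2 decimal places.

325.23

Linear equating: y = (SD_Y/SD_X)(x − M_X) + M_Y
y = (77.5/95.9)(356 − 386.9) + 350.2
y = 0.808133 × -30.9 + 350.2 = -24.9713 + 350.2 = 325.23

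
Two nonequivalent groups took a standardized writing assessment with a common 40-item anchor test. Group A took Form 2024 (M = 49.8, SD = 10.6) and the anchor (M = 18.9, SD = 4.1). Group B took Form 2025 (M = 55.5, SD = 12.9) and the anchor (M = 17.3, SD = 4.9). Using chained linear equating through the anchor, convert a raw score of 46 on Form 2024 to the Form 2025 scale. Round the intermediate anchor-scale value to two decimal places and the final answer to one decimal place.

55.8

Form 2024 → anchor (Group A): v = (4.1/10.6)(46 − 49.8) + 18.9 = 17.43
anchor → Form 2025 (Group B): y = (12.9/4.9)(17.43 − 17.3) + 55.5 = 55.8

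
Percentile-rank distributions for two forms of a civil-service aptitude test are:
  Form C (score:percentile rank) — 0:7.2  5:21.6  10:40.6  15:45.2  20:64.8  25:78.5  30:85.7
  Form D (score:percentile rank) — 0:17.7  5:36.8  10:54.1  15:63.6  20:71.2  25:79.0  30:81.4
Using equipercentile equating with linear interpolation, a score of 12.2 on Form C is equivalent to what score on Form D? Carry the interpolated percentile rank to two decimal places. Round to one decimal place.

PR of 12.2 on Form C: 40.6 + (12.2 − 10)/(15 − 10) × (45.2 − 40.6) = 42.62
On Form D, PR 42.62 falls between score 5 (PR 36.8) and 10 (PR 54.1).
Interpolate: 5 + (42.62 − 36.8)/(54.1 − 36.8) × (10 − 5) = 6.7

6.7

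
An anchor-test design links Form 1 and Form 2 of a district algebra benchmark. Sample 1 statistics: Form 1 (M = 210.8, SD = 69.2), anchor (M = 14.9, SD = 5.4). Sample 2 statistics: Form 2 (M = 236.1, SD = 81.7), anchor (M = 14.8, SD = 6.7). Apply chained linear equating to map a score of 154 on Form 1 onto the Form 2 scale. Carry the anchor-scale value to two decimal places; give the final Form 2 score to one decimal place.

183.3

Form 1 → anchor (Sample 1): v = (5.4/69.2)(154 − 210.8) + 14.9 = 10.47
anchor → Form 2 (Sample 2): y = (81.7/6.7)(10.47 − 14.8) + 236.1 = 183.3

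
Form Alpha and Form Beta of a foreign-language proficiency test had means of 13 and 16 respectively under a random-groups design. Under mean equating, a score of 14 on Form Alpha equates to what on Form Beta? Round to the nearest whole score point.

17

Mean equating: y = x + (M_Y − M_X) = 14 + (16 − 13) = 17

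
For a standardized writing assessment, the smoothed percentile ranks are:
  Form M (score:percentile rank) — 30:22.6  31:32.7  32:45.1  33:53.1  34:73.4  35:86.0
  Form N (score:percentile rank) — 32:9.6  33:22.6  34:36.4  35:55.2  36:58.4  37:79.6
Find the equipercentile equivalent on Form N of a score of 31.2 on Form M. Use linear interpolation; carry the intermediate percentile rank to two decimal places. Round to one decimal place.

PR of 31.2 on Form M: 32.7 + (31.2 − 31)/(32 − 31) × (45.1 − 32.7) = 35.18
On Form N, PR 35.18 falls between score 33 (PR 22.6) and 34 (PR 36.4).
Interpolate: 33 + (35.18 − 22.6)/(36.4 − 22.6) × (34 − 33) = 33.9

33.9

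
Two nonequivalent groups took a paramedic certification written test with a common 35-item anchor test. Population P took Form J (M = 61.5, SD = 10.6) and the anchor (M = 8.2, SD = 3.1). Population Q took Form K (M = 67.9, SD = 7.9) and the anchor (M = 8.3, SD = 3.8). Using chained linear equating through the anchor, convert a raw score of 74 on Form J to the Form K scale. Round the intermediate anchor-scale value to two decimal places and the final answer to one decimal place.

75.3

Form J → anchor (Population P): v = (3.1/10.6)(74 − 61.5) + 8.2 = 11.86
anchor → Form K (Population Q): y = (7.9/3.8)(11.86 − 8.3) + 67.9 = 75.3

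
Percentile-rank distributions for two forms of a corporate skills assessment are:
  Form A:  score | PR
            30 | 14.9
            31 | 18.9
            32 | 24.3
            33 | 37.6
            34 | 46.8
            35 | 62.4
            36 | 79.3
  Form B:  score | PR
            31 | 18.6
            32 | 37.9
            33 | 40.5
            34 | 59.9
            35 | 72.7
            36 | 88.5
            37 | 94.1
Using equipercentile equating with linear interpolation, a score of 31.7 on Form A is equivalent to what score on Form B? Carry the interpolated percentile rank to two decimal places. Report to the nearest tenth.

31.2

PR of 31.7 on Form A: 18.9 + (31.7 − 31)/(32 − 31) × (24.3 − 18.9) = 22.68
On Form B, PR 22.68 falls between score 31 (PR 18.6) and 32 (PR 37.9).
Interpolate: 31 + (22.68 − 18.6)/(37.9 − 18.6) × (32 − 31) = 31.2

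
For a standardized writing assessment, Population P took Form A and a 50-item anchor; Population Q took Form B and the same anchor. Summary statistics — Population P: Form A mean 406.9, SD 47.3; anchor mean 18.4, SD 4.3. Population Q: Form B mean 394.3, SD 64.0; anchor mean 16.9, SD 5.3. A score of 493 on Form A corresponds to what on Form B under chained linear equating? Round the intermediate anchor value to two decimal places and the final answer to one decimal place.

507.0

Form A → anchor (Population P): v = (4.3/47.3)(493 − 406.9) + 18.4 = 26.23
anchor → Form B (Population Q): y = (64.0/5.3)(26.23 − 16.9) + 394.3 = 507.0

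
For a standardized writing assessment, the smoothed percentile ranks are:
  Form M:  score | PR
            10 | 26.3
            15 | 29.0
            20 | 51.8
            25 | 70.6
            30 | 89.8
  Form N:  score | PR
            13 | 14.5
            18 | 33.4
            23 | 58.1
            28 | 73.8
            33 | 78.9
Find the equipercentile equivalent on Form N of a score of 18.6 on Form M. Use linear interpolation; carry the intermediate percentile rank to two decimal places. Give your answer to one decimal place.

20.4

PR of 18.6 on Form M: 29.0 + (18.6 − 15)/(20 − 15) × (51.8 − 29.0) = 45.42
On Form N, PR 45.42 falls between score 18 (PR 33.4) and 23 (PR 58.1).
Interpolate: 18 + (45.42 − 33.4)/(58.1 − 33.4) × (23 − 18) = 20.4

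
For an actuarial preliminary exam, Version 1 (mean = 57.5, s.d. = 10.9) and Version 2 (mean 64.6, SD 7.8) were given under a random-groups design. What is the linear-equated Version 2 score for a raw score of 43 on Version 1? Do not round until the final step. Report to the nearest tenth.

Linear equating: y = (SD_Y/SD_X)(x − M_X) + M_Y
y = (7.8/10.9)(43 − 57.5) + 64.6
y = 0.715596 × -14.5 + 64.6 = -10.3761 + 64.6 = 54.2

54.2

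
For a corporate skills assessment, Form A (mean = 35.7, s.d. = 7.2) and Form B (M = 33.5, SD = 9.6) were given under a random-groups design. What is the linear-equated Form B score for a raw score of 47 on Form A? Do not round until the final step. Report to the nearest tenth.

48.6

Linear equating: y = (SD_Y/SD_X)(x − M_X) + M_Y
y = (9.6/7.2)(47 − 35.7) + 33.5
y = 1.333333 × 11.3 + 33.5 = 15.0667 + 33.5 = 48.6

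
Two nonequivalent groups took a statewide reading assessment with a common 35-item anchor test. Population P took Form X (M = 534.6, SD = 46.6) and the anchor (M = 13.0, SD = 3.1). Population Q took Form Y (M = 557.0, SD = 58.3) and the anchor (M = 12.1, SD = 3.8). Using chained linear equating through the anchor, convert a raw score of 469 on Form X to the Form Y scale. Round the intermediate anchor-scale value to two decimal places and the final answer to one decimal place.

Form X → anchor (Population P): v = (3.1/46.6)(469 − 534.6) + 13.0 = 8.64
anchor → Form Y (Population Q): y = (58.3/3.8)(8.64 − 12.1) + 557.0 = 503.9

503.9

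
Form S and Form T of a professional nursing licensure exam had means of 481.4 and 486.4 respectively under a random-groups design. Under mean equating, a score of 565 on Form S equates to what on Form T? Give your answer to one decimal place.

570.0

Mean equating: y = x + (M_Y − M_X) = 565 + (486.4 − 481.4) = 570.0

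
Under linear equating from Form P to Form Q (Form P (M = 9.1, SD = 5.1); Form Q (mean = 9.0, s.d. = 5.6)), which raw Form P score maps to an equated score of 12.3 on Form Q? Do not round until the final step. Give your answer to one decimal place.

12.1

Invert y = (SD_Y/SD_X)(x − M_X) + M_Y:
x = (SD_X/SD_Y)(y − M_Y) + M_X = (5.1/5.6)(12.3 − 9.0) + 9.1
x = 0.910714 × 3.300 + 9.1 = 12.1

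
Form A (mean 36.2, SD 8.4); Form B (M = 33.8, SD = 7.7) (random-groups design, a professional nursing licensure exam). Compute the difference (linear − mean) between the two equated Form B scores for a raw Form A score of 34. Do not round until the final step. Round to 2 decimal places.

0.18

Mean-equated: 34 + (33.8 − 36.2) = 31.60
Linear-equated: (7.7/8.4)(34 − 36.2) + 33.8 = 31.783
Difference = 31.783 − 31.60 = 0.18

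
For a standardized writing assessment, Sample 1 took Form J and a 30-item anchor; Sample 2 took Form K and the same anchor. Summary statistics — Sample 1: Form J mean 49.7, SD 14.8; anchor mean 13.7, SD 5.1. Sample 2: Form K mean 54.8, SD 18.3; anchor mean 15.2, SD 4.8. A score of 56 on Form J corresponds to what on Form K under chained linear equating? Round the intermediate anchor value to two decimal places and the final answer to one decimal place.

Form J → anchor (Sample 1): v = (5.1/14.8)(56 − 49.7) + 13.7 = 15.87
anchor → Form K (Sample 2): y = (18.3/4.8)(15.87 − 15.2) + 54.8 = 57.4

57.4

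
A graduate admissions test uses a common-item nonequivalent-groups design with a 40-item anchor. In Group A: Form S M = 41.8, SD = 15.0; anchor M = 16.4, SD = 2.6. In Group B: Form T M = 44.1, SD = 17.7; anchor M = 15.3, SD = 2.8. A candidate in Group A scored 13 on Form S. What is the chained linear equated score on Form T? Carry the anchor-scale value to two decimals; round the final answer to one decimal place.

Form S → anchor (Group A): v = (2.6/15.0)(13 − 41.8) + 16.4 = 11.41
anchor → Form T (Group B): y = (17.7/2.8)(11.41 − 15.3) + 44.1 = 19.5

19.5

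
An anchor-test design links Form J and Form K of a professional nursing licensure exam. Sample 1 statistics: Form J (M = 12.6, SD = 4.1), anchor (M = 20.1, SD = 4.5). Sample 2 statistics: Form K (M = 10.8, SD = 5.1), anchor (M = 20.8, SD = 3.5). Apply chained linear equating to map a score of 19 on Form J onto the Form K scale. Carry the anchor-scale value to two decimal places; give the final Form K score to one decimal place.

20.0

Form J → anchor (Sample 1): v = (4.5/4.1)(19 − 12.6) + 20.1 = 27.12
anchor → Form K (Sample 2): y = (5.1/3.5)(27.12 − 20.8) + 10.8 = 20.0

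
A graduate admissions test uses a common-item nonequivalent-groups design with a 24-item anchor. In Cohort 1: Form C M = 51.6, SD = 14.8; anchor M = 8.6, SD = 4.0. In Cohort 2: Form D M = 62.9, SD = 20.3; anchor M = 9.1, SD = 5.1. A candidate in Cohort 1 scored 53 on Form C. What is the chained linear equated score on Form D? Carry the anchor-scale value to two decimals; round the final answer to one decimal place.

Form C → anchor (Cohort 1): v = (4.0/14.8)(53 − 51.6) + 8.6 = 8.98
anchor → Form D (Cohort 2): y = (20.3/5.1)(8.98 − 9.1) + 62.9 = 62.4

62.4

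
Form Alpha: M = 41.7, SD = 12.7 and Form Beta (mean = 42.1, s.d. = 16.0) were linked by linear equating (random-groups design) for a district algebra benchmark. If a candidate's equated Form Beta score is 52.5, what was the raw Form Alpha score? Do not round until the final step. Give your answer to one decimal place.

50.0

Invert y = (SD_Y/SD_X)(x − M_X) + M_Y:
x = (SD_X/SD_Y)(y − M_Y) + M_X = (12.7/16.0)(52.5 − 42.1) + 41.7
x = 0.793750 × 10.400 + 41.7 = 50.0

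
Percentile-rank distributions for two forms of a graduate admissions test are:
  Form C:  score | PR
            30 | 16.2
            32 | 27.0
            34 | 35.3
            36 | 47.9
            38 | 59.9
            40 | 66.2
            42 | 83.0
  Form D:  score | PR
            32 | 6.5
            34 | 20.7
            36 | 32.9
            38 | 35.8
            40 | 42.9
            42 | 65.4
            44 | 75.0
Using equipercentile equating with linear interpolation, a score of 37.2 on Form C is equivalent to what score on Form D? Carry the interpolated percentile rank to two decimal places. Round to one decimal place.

PR of 37.2 on Form C: 47.9 + (37.2 − 36)/(38 − 36) × (59.9 − 47.9) = 55.10
On Form D, PR 55.10 falls between score 40 (PR 42.9) and 42 (PR 65.4).
Interpolate: 40 + (55.10 − 42.9)/(65.4 − 42.9) × (42 − 40) = 41.1

41.1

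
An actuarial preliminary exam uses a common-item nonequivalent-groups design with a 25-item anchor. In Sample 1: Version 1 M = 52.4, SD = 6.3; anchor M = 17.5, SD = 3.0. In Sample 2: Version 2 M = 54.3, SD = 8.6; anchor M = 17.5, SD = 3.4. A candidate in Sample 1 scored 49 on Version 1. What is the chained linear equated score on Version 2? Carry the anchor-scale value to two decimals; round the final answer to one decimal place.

Version 1 → anchor (Sample 1): v = (3.0/6.3)(49 − 52.4) + 17.5 = 15.88
anchor → Version 2 (Sample 2): y = (8.6/3.4)(15.88 − 17.5) + 54.3 = 50.2

50.2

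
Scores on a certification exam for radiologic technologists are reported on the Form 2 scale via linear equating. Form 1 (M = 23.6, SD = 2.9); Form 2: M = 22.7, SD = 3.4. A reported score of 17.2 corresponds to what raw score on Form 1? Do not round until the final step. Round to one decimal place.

18.9

Invert y = (SD_Y/SD_X)(x − M_X) + M_Y:
x = (SD_X/SD_Y)(y − M_Y) + M_X = (2.9/3.4)(17.2 − 22.7) + 23.6
x = 0.852941 × -5.500 + 23.6 = 18.9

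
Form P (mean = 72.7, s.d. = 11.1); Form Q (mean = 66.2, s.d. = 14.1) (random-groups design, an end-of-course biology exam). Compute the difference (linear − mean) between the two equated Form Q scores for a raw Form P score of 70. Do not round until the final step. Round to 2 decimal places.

-0.73

Mean-equated: 70 + (66.2 − 72.7) = 63.50
Linear-equated: (14.1/11.1)(70 − 72.7) + 66.2 = 62.770
Difference = 62.770 − 63.50 = -0.73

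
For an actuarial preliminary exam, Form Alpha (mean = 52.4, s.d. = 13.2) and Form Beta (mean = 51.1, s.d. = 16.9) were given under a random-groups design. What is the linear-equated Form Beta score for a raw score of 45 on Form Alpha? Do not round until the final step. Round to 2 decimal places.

41.63

Linear equating: y = (SD_Y/SD_X)(x − M_X) + M_Y
y = (16.9/13.2)(45 − 52.4) + 51.1
y = 1.280303 × -7.4 + 51.1 = -9.4742 + 51.1 = 41.63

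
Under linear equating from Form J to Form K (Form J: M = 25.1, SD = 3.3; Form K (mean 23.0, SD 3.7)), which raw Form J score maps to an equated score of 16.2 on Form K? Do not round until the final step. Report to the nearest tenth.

Invert y = (SD_Y/SD_X)(x − M_X) + M_Y:
x = (SD_X/SD_Y)(y − M_Y) + M_X = (3.3/3.7)(16.2 − 23.0) + 25.1
x = 0.891892 × -6.800 + 25.1 = 19.0

19.0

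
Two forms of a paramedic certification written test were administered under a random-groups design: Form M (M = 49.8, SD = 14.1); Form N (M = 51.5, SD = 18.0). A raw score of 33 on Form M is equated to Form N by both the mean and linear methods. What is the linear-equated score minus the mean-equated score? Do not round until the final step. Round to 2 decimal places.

-4.65

Mean-equated: 33 + (51.5 − 49.8) = 34.70
Linear-equated: (18.0/14.1)(33 − 49.8) + 51.5 = 30.053
Difference = 30.053 − 34.70 = -4.65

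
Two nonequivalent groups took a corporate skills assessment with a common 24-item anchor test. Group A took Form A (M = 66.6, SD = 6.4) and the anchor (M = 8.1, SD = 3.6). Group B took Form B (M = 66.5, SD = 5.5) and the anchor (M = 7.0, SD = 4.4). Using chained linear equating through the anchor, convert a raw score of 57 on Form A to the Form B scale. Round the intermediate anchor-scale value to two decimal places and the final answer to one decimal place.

61.1

Form A → anchor (Group A): v = (3.6/6.4)(57 − 66.6) + 8.1 = 2.70
anchor → Form B (Group B): y = (5.5/4.4)(2.70 − 7.0) + 66.5 = 61.1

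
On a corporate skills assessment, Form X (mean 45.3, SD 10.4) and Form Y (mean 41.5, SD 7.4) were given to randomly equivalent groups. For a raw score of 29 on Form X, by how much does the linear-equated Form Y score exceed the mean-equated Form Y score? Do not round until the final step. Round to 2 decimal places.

Mean-equated: 29 + (41.5 − 45.3) = 25.20
Linear-equated: (7.4/10.4)(29 − 45.3) + 41.5 = 29.902
Difference = 29.902 − 25.20 = 4.70

4.70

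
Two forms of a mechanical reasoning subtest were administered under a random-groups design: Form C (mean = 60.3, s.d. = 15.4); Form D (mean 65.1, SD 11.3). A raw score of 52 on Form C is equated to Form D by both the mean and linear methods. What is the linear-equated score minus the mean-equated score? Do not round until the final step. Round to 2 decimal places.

2.21

Mean-equated: 52 + (65.1 − 60.3) = 56.80
Linear-equated: (11.3/15.4)(52 − 60.3) + 65.1 = 59.010
Difference = 59.010 − 56.80 = 2.21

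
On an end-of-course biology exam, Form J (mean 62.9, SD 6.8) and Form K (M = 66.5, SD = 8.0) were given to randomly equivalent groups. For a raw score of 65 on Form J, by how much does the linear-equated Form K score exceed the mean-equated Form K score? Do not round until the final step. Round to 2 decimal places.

0.37

Mean-equated: 65 + (66.5 − 62.9) = 68.60
Linear-equated: (8.0/6.8)(65 − 62.9) + 66.5 = 68.971
Difference = 68.971 − 68.60 = 0.37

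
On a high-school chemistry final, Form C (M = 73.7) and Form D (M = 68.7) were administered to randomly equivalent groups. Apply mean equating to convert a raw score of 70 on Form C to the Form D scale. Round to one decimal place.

65.0

Mean equating: y = x + (M_Y − M_X) = 70 + (68.7 − 73.7) = 65.0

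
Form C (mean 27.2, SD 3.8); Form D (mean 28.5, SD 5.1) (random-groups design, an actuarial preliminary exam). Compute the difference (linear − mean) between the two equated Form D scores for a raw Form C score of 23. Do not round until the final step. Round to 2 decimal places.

Mean-equated: 23 + (28.5 − 27.2) = 24.30
Linear-equated: (5.1/3.8)(23 − 27.2) + 28.5 = 22.863
Difference = 22.863 − 24.30 = -1.44

-1.44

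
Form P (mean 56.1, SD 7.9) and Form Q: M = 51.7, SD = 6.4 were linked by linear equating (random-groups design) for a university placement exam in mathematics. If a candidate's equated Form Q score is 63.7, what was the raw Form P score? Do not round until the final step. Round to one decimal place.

Invert y = (SD_Y/SD_X)(x − M_X) + M_Y:
x = (SD_X/SD_Y)(y − M_Y) + M_X = (7.9/6.4)(63.7 − 51.7) + 56.1
x = 1.234375 × 12.000 + 56.1 = 70.9

70.9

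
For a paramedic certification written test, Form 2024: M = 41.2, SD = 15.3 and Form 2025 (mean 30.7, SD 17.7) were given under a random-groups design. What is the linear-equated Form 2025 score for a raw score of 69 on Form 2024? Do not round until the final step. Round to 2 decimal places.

62.86

Linear equating: y = (SD_Y/SD_X)(x − M_X) + M_Y
y = (17.7/15.3)(69 − 41.2) + 30.7
y = 1.156863 × 27.8 + 30.7 = 32.1608 + 30.7 = 62.86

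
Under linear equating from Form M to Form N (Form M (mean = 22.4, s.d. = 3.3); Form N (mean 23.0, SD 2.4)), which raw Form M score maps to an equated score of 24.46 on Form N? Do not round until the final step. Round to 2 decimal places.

24.41

Invert y = (SD_Y/SD_X)(x − M_X) + M_Y:
x = (SD_X/SD_Y)(y − M_Y) + M_X = (3.3/2.4)(24.46 − 23.0) + 22.4
x = 1.375000 × 1.460 + 22.4 = 24.41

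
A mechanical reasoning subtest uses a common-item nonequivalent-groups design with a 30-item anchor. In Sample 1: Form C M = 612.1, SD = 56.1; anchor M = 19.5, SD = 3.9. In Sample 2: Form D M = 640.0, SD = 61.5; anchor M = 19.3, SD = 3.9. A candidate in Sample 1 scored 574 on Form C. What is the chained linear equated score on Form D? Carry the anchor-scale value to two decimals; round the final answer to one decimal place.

601.4

Form C → anchor (Sample 1): v = (3.9/56.1)(574 − 612.1) + 19.5 = 16.85
anchor → Form D (Sample 2): y = (61.5/3.9)(16.85 − 19.3) + 640.0 = 601.4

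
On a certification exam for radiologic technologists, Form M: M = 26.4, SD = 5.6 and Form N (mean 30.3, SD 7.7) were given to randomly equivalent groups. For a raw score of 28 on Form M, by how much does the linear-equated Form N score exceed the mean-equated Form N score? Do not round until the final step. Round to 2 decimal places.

0.60

Mean-equated: 28 + (30.3 − 26.4) = 31.90
Linear-equated: (7.7/5.6)(28 − 26.4) + 30.3 = 32.500
Difference = 32.500 − 31.90 = 0.60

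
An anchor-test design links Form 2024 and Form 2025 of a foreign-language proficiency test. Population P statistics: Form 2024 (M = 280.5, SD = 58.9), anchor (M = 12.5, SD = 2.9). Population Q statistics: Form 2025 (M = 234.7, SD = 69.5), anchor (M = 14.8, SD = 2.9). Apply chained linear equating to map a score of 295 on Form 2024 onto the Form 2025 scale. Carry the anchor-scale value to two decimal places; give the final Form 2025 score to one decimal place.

196.6

Form 2024 → anchor (Population P): v = (2.9/58.9)(295 − 280.5) + 12.5 = 13.21
anchor → Form 2025 (Population Q): y = (69.5/2.9)(13.21 − 14.8) + 234.7 = 196.6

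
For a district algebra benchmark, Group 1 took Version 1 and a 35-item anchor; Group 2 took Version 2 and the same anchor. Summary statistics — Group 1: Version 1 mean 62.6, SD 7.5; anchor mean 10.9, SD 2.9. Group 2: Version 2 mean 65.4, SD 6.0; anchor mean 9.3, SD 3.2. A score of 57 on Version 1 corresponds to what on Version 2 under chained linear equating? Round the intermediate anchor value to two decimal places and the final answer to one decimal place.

64.3

Version 1 → anchor (Group 1): v = (2.9/7.5)(57 − 62.6) + 10.9 = 8.73
anchor → Version 2 (Group 2): y = (6.0/3.2)(8.73 − 9.3) + 65.4 = 64.3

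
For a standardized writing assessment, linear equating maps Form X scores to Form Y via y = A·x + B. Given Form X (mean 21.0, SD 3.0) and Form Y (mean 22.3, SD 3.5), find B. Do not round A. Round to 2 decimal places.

A = SD_Y / SD_X = 3.5 / 3.0 = 1.166667
B = M_Y − A·M_X = 22.3 − 1.166667 × 21.0 = -2.20

-2.20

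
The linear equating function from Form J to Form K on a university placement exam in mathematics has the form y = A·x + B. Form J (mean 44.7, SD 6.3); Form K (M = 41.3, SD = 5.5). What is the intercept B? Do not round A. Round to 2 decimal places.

A = SD_Y / SD_X = 5.5 / 6.3 = 0.873016
B = M_Y − A·M_X = 41.3 − 0.873016 × 44.7 = 2.28

2.28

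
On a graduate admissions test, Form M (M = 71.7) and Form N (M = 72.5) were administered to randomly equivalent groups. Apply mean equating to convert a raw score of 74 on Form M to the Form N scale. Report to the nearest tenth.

74.8

Mean equating: y = x + (M_Y − M_X) = 74 + (72.5 − 71.7) = 74.8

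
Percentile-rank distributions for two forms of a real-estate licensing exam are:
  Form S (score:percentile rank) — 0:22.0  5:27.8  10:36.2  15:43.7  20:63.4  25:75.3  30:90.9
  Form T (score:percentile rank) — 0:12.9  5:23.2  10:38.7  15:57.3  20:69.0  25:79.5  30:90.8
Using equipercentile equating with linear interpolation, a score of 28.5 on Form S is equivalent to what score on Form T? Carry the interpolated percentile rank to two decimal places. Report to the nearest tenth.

28.0

PR of 28.5 on Form S: 75.3 + (28.5 − 25)/(30 − 25) × (90.9 − 75.3) = 86.22
On Form T, PR 86.22 falls between score 25 (PR 79.5) and 30 (PR 90.8).
Interpolate: 25 + (86.22 − 79.5)/(90.8 − 79.5) × (30 − 25) = 28.0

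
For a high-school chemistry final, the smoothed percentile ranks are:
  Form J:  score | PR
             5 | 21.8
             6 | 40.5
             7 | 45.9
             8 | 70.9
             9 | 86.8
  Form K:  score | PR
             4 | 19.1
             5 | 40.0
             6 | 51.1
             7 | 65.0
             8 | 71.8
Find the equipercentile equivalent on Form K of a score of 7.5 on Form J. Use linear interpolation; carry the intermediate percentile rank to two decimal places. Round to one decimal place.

PR of 7.5 on Form J: 45.9 + (7.5 − 7)/(8 − 7) × (70.9 − 45.9) = 58.40
On Form K, PR 58.40 falls between score 6 (PR 51.1) and 7 (PR 65.0).
Interpolate: 6 + (58.40 − 51.1)/(65.0 − 51.1) × (7 − 6) = 6.5

6.5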